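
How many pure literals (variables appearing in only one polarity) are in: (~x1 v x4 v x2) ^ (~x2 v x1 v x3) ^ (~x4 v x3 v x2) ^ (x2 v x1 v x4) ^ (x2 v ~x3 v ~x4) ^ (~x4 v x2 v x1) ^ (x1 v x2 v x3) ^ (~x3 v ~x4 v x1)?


A pure literal appears in only one polarity across all clauses.
No pure literals found.
Count = 0.

0


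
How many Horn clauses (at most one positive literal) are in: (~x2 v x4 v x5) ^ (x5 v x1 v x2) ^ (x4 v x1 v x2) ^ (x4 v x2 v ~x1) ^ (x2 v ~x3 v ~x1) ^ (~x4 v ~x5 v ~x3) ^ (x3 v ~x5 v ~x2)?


A Horn clause has at most one positive literal.
Clause 1: 2 positive lit(s) -> not Horn
Clause 2: 3 positive lit(s) -> not Horn
Clause 3: 3 positive lit(s) -> not Horn
Clause 4: 2 positive lit(s) -> not Horn
Clause 5: 1 positive lit(s) -> Horn
Clause 6: 0 positive lit(s) -> Horn
Clause 7: 1 positive lit(s) -> Horn
Total Horn clauses = 3.

3


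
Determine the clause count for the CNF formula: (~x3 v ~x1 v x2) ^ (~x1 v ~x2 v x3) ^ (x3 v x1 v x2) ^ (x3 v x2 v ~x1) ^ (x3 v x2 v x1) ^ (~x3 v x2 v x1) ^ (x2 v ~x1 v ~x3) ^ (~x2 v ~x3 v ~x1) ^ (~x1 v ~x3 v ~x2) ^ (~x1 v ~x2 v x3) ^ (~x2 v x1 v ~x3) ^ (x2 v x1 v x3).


Each group enclosed in parentheses joined by ^ is one clause.
Counting the conjuncts: 12 clauses.

12


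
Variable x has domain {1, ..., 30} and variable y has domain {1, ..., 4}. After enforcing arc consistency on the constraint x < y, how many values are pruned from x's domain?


For the constraint x < y, x needs a supporting value in y's domain.
x can be at most 3 (one less than y's maximum).
Valid x values from domain: 3 out of 30.
Pruned = 30 - 3 = 27.

27


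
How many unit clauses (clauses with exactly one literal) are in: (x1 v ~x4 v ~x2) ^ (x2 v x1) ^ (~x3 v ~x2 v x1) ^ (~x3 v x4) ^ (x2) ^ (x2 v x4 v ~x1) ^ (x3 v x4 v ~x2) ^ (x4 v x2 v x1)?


A unit clause contains exactly one literal.
Unit clauses found: (x2).
Count = 1.

1


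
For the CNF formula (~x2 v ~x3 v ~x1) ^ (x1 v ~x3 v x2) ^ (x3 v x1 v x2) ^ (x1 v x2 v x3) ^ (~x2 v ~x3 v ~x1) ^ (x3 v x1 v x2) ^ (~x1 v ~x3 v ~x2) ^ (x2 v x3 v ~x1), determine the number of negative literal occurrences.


Scan each clause for negated literals.
Clause 1: 3 negative; Clause 2: 1 negative; Clause 3: 0 negative; Clause 4: 0 negative; Clause 5: 3 negative; Clause 6: 0 negative; Clause 7: 3 negative; Clause 8: 1 negative.
Total negative literal occurrences = 11.

11


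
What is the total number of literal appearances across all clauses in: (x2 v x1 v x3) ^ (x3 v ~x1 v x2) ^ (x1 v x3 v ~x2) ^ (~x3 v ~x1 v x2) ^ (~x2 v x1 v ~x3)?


Clause lengths: 3, 3, 3, 3, 3.
Sum = 3 + 3 + 3 + 3 + 3 = 15.

15


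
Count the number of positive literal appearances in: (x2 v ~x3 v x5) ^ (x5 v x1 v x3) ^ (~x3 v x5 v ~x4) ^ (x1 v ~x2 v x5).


Scan each clause for unnegated literals.
Clause 1: 2 positive; Clause 2: 3 positive; Clause 3: 1 positive; Clause 4: 2 positive.
Total positive literal occurrences = 8.

8


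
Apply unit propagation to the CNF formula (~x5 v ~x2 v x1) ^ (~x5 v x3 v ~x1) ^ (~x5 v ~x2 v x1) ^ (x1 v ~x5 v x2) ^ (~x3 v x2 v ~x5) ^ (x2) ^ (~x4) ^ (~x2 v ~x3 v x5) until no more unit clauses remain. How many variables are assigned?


Unit propagation repeatedly assigns the literal in any unit clause, then simplifies.
Assignments in order: x2 = T, x4 = F.
No further unit clauses remain.
Total variables assigned = 2.

2


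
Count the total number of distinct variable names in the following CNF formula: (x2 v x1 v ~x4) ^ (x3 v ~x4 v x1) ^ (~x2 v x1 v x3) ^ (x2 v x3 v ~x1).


Identify each distinct variable in the formula.
Variables found: x1, x2, x3, x4.
Total distinct variables = 4.

4


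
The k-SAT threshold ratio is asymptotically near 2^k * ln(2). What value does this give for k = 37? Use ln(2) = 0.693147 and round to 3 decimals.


Using the asymptotic formula: threshold ~ 2^k * ln(2).
2^37 = 137438953472.
137438953472 * 0.693147 = 95265398282.256.

95265398282.256


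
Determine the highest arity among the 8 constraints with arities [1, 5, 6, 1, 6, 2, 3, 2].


The arities are: 1, 5, 6, 1, 6, 2, 3, 2.
Scan for the maximum value.
Maximum arity = 6.

6


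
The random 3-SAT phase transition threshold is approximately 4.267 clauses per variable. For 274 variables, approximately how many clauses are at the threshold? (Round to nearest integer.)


The 3-SAT phase transition occurs at approximately 4.267 clauses per variable.
m = 4.267 * 274 = 1169.158.
Rounded to nearest integer: 1169.

1169


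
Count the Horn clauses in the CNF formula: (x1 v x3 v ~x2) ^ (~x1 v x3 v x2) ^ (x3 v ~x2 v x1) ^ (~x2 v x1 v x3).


A Horn clause has at most one positive literal.
Clause 1: 2 positive lit(s) -> not Horn
Clause 2: 2 positive lit(s) -> not Horn
Clause 3: 2 positive lit(s) -> not Horn
Clause 4: 2 positive lit(s) -> not Horn
Total Horn clauses = 0.

0


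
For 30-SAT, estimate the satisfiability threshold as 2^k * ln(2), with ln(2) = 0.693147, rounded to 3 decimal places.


Using the asymptotic formula: threshold ~ 2^k * ln(2).
2^30 = 1073741824.
1073741824 * 0.693147 = 744260924.08.

744260924.08


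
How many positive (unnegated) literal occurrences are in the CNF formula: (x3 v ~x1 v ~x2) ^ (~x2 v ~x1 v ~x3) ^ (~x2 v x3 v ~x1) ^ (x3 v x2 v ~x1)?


Scan each clause for unnegated literals.
Clause 1: 1 positive; Clause 2: 0 positive; Clause 3: 1 positive; Clause 4: 2 positive.
Total positive literal occurrences = 4.

4


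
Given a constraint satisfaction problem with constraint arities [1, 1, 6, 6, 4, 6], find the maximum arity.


The arities are: 1, 1, 6, 6, 4, 6.
Scan for the maximum value.
Maximum arity = 6.

6


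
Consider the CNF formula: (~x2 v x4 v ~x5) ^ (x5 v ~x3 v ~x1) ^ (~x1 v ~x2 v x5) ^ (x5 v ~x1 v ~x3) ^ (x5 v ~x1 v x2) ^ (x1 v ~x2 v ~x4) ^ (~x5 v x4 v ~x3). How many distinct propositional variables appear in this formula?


Identify each distinct variable in the formula.
Variables found: x1, x2, x3, x4, x5.
Total distinct variables = 5.

5


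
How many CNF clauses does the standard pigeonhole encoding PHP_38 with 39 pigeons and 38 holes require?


The PHP encoding has two parts:
1) At-least-one-hole clauses: 39 (one per pigeon, each with 38 literals).
2) At-most-one-pigeon-per-hole clauses: 38 holes * C(39,2) = 38 * 741 = 28158.
Total clauses = 39 + 28158 = 28197.

28197


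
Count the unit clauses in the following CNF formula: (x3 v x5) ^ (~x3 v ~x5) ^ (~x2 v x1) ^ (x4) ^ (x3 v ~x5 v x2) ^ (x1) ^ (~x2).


A unit clause contains exactly one literal.
Unit clauses found: (x4), (x1), (~x2).
Count = 3.

3


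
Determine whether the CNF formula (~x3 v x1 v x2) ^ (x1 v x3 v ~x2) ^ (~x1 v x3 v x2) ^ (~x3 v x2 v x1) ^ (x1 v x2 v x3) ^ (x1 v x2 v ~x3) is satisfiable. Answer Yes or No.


Check all 8 possible truth assignments.
Number of satisfying assignments found: 4.
The formula is satisfiable.

Yes


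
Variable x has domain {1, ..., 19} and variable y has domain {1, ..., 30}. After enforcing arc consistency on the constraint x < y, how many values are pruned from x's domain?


For the constraint x < y, x needs a supporting value in y's domain.
x can be at most 29 (one less than y's maximum).
Valid x values from domain: 19 out of 19.
Pruned = 19 - 19 = 0.

0


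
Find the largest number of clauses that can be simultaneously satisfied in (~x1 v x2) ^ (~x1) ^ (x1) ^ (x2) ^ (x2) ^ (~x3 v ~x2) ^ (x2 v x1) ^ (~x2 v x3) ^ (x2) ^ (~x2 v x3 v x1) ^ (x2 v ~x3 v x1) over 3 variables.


Enumerate all 8 truth assignments.
For each, count how many of the 11 clauses are satisfied.
The formula is not fully satisfiable, so the maximum is below 11.
Maximum simultaneously satisfiable clauses = 9.

9


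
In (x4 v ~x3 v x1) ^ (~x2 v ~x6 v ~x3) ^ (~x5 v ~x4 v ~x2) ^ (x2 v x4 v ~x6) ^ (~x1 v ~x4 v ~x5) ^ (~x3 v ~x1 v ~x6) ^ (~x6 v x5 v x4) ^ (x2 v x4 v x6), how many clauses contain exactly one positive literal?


A definite clause has exactly one positive literal.
Clause 1: 2 positive -> not definite
Clause 2: 0 positive -> not definite
Clause 3: 0 positive -> not definite
Clause 4: 2 positive -> not definite
Clause 5: 0 positive -> not definite
Clause 6: 0 positive -> not definite
Clause 7: 2 positive -> not definite
Clause 8: 3 positive -> not definite
Definite clause count = 0.

0


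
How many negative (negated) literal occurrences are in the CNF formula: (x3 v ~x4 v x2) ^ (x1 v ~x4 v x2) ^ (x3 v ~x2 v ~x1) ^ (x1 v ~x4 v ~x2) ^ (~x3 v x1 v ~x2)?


Scan each clause for negated literals.
Clause 1: 1 negative; Clause 2: 1 negative; Clause 3: 2 negative; Clause 4: 2 negative; Clause 5: 2 negative.
Total negative literal occurrences = 8.

8


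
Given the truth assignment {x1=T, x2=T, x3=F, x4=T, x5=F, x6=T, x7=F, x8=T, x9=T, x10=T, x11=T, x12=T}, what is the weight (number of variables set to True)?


The weight is the number of variables assigned True.
True variables: x1, x2, x4, x6, x8, x9, x10, x11, x12.
Weight = 9.

9


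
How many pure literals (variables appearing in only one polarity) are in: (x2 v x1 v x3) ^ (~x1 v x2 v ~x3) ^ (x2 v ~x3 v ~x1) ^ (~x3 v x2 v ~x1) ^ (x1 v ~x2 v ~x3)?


A pure literal appears in only one polarity across all clauses.
No pure literals found.
Count = 0.

0


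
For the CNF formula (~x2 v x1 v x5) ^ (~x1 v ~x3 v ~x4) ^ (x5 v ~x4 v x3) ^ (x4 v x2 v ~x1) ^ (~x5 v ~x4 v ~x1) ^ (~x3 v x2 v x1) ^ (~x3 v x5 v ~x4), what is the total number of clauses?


Each group enclosed in parentheses joined by ^ is one clause.
Counting the conjuncts: 7 clauses.

7


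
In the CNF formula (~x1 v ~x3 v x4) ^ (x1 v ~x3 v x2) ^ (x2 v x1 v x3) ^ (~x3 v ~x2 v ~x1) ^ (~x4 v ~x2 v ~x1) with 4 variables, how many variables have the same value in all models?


Find all satisfying assignments: 8 model(s).
Check which variables have the same value in every model.
No variable is fixed across all models.
Backbone size = 0.

0


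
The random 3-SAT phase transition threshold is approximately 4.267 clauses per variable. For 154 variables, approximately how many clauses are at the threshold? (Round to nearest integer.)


The 3-SAT phase transition occurs at approximately 4.267 clauses per variable.
m = 4.267 * 154 = 657.118.
Rounded to nearest integer: 657.

657


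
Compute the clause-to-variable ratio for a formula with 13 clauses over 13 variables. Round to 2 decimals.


Clause-to-variable ratio = clauses / variables.
13 / 13 = 1.0.

1.0


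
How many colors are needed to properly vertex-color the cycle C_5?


An odd cycle cannot be 2-colored: alternating two colors around the cycle returns to the start with a conflict.
Since 5 is odd, three colors are required (and three suffice).
Chromatic number = 3.

3


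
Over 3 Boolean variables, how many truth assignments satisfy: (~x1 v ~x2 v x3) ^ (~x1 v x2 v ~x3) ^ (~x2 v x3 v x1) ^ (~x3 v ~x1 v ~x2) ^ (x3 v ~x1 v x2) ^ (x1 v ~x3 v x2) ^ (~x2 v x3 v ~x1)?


Enumerate all 8 truth assignments over 3 variables.
Test each against every clause.
Satisfying assignments found: 2.

2


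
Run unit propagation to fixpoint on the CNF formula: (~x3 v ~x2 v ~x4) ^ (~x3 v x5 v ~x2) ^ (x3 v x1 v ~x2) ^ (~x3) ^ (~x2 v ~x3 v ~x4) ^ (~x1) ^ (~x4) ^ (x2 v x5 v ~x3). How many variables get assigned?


Unit propagation repeatedly assigns the literal in any unit clause, then simplifies.
Assignments in order: x3 = F, x1 = F, x2 = F, x4 = F.
No further unit clauses remain.
Total variables assigned = 4.

4


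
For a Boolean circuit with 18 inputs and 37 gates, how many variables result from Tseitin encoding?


The Tseitin transformation introduces one auxiliary variable per gate.
Total variables = inputs + gates = 18 + 37 = 55.

55


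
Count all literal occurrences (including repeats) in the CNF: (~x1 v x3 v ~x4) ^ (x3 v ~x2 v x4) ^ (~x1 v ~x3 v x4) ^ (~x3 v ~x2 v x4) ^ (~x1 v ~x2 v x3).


Clause lengths: 3, 3, 3, 3, 3.
Sum = 3 + 3 + 3 + 3 + 3 = 15.

15


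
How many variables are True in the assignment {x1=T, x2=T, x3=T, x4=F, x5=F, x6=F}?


The weight is the number of variables assigned True.
True variables: x1, x2, x3.
Weight = 3.

3


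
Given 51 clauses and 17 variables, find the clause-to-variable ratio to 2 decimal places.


Clause-to-variable ratio = clauses / variables.
51 / 17 = 3.0.

3.0


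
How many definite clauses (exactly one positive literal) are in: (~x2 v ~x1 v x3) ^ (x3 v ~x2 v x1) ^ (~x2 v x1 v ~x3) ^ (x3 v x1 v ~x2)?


A definite clause has exactly one positive literal.
Clause 1: 1 positive -> definite
Clause 2: 2 positive -> not definite
Clause 3: 1 positive -> definite
Clause 4: 2 positive -> not definite
Definite clause count = 2.

2


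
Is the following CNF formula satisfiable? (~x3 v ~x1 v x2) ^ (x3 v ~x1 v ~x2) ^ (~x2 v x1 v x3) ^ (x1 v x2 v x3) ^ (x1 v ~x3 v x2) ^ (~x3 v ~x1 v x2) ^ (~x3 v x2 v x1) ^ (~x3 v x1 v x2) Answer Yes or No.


Check all 8 possible truth assignments.
Number of satisfying assignments found: 3.
The formula is satisfiable.

Yes


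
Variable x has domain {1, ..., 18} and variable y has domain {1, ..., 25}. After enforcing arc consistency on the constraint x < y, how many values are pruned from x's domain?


For the constraint x < y, x needs a supporting value in y's domain.
x can be at most 24 (one less than y's maximum).
Valid x values from domain: 18 out of 18.
Pruned = 18 - 18 = 0.

0


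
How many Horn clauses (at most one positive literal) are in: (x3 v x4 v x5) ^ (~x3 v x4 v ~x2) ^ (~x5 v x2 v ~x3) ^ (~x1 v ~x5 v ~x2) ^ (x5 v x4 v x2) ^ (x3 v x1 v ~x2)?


A Horn clause has at most one positive literal.
Clause 1: 3 positive lit(s) -> not Horn
Clause 2: 1 positive lit(s) -> Horn
Clause 3: 1 positive lit(s) -> Horn
Clause 4: 0 positive lit(s) -> Horn
Clause 5: 3 positive lit(s) -> not Horn
Clause 6: 2 positive lit(s) -> not Horn
Total Horn clauses = 3.

3


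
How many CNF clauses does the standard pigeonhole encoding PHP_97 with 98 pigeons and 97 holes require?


The PHP encoding has two parts:
1) At-least-one-hole clauses: 98 (one per pigeon, each with 97 literals).
2) At-most-one-pigeon-per-hole clauses: 97 holes * C(98,2) = 97 * 4753 = 461041.
Total clauses = 98 + 461041 = 461139.

461139


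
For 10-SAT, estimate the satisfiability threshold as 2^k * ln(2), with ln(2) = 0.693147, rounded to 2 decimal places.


Using the asymptotic formula: threshold ~ 2^k * ln(2).
2^10 = 1024.
1024 * 0.693147 = 709.78.

709.78


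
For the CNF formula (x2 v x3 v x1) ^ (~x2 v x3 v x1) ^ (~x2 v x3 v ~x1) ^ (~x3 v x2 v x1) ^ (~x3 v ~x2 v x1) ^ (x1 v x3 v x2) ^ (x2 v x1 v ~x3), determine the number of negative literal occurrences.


Scan each clause for negated literals.
Clause 1: 0 negative; Clause 2: 1 negative; Clause 3: 2 negative; Clause 4: 1 negative; Clause 5: 2 negative; Clause 6: 0 negative; Clause 7: 1 negative.
Total negative literal occurrences = 7.

7


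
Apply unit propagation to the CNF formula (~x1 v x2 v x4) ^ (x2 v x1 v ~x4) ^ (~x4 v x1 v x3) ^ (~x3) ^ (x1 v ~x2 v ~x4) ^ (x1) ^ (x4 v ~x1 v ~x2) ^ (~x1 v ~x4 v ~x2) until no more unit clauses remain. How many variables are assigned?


Unit propagation repeatedly assigns the literal in any unit clause, then simplifies.
Assignments in order: x3 = F, x1 = T.
No further unit clauses remain.
Total variables assigned = 2.

2


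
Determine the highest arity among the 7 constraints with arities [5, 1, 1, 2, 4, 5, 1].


The arities are: 5, 1, 1, 2, 4, 5, 1.
Scan for the maximum value.
Maximum arity = 5.

5


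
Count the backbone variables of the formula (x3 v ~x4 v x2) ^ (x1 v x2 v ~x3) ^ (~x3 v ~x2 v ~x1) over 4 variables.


Find all satisfying assignments: 10 model(s).
Check which variables have the same value in every model.
No variable is fixed across all models.
Backbone size = 0.

0


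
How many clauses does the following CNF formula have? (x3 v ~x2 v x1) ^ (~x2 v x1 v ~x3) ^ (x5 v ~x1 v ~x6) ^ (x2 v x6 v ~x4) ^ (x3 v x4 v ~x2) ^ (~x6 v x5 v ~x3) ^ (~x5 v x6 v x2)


Each group enclosed in parentheses joined by ^ is one clause.
Counting the conjuncts: 7 clauses.

7


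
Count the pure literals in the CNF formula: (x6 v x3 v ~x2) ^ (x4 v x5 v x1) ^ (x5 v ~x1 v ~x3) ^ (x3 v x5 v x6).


A pure literal appears in only one polarity across all clauses.
Pure literals: x2 (negative only), x4 (positive only), x5 (positive only), x6 (positive only).
Count = 4.

4


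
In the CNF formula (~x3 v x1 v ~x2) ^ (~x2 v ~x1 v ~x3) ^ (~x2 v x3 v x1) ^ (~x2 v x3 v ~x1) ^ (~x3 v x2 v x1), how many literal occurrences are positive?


Scan each clause for unnegated literals.
Clause 1: 1 positive; Clause 2: 0 positive; Clause 3: 2 positive; Clause 4: 1 positive; Clause 5: 2 positive.
Total positive literal occurrences = 6.

6


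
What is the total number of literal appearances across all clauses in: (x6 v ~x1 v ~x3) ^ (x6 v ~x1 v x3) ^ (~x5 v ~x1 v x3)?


Clause lengths: 3, 3, 3.
Sum = 3 + 3 + 3 = 9.

9


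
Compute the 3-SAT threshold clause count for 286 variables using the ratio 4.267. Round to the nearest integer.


The 3-SAT phase transition occurs at approximately 4.267 clauses per variable.
m = 4.267 * 286 = 1220.362.
Rounded to nearest integer: 1220.

1220


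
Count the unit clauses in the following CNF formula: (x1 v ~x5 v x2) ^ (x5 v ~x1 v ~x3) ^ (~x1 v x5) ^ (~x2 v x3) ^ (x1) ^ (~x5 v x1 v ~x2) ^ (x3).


A unit clause contains exactly one literal.
Unit clauses found: (x1), (x3).
Count = 2.

2


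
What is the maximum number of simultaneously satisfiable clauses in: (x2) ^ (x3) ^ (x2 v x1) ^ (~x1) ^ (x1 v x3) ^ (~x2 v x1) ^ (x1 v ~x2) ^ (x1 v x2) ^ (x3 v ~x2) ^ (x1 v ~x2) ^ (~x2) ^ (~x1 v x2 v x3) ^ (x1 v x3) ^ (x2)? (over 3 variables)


Enumerate all 8 truth assignments.
For each, count how many of the 14 clauses are satisfied.
The formula is not fully satisfiable, so the maximum is below 14.
Maximum simultaneously satisfiable clauses = 12.

12


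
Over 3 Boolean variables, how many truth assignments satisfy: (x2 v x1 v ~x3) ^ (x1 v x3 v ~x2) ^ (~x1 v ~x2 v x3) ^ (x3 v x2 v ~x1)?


Enumerate all 8 truth assignments over 3 variables.
Test each against every clause.
Satisfying assignments found: 4.

4


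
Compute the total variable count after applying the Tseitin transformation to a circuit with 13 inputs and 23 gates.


The Tseitin transformation introduces one auxiliary variable per gate.
Total variables = inputs + gates = 13 + 23 = 36.

36


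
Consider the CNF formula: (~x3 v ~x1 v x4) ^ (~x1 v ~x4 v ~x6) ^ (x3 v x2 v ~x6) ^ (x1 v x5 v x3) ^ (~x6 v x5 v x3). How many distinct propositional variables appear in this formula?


Identify each distinct variable in the formula.
Variables found: x1, x2, x3, x4, x5, x6.
Total distinct variables = 6.

6


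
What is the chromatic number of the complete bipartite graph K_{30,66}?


K_{30,66} is bipartite by definition: the two parts are independent sets, with every edge crossing between them.
Color all vertices in one part with color 1 and all vertices in the other part with color 2.
Since the graph has at least one edge, one color does not suffice.
Chromatic number = 2.

2


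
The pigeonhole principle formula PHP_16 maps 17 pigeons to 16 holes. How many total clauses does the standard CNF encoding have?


The PHP encoding has two parts:
1) At-least-one-hole clauses: 17 (one per pigeon, each with 16 literals).
2) At-most-one-pigeon-per-hole clauses: 16 holes * C(17,2) = 16 * 136 = 2176.
Total clauses = 17 + 2176 = 2193.

2193


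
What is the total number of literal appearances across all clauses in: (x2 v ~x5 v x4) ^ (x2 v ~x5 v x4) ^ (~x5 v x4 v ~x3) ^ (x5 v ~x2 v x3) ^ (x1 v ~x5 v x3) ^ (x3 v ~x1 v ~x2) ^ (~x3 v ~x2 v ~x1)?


Clause lengths: 3, 3, 3, 3, 3, 3, 3.
Sum = 3 + 3 + 3 + 3 + 3 + 3 + 3 = 21.

21


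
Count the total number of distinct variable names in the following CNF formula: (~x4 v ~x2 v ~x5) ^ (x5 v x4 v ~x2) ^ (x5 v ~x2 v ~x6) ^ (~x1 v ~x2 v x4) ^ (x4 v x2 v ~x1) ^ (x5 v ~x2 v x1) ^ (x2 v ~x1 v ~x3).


Identify each distinct variable in the formula.
Variables found: x1, x2, x3, x4, x5, x6.
Total distinct variables = 6.

6


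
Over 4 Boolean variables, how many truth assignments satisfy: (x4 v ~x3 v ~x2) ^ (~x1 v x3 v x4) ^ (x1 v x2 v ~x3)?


Enumerate all 16 truth assignments over 4 variables.
Test each against every clause.
Satisfying assignments found: 10.

10


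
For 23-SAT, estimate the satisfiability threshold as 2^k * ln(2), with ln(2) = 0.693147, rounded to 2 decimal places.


Using the asymptotic formula: threshold ~ 2^k * ln(2).
2^23 = 8388608.
8388608 * 0.693147 = 5814538.47.

5814538.47


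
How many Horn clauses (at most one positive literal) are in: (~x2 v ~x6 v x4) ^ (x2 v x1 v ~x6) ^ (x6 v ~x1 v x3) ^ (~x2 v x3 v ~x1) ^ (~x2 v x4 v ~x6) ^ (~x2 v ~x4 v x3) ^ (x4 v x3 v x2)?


A Horn clause has at most one positive literal.
Clause 1: 1 positive lit(s) -> Horn
Clause 2: 2 positive lit(s) -> not Horn
Clause 3: 2 positive lit(s) -> not Horn
Clause 4: 1 positive lit(s) -> Horn
Clause 5: 1 positive lit(s) -> Horn
Clause 6: 1 positive lit(s) -> Horn
Clause 7: 3 positive lit(s) -> not Horn
Total Horn clauses = 4.

4


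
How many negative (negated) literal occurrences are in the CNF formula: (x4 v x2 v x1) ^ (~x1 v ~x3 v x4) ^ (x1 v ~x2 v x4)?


Scan each clause for negated literals.
Clause 1: 0 negative; Clause 2: 2 negative; Clause 3: 1 negative.
Total negative literal occurrences = 3.

3


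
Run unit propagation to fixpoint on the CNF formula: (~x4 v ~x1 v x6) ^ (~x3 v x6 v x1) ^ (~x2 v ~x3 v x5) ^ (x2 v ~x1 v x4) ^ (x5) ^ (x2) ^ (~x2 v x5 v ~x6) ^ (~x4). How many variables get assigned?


Unit propagation repeatedly assigns the literal in any unit clause, then simplifies.
Assignments in order: x5 = T, x2 = T, x4 = F.
No further unit clauses remain.
Total variables assigned = 3.

3


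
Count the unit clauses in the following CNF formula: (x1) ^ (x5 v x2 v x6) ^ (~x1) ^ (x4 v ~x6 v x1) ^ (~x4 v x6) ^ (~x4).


A unit clause contains exactly one literal.
Unit clauses found: (x1), (~x1), (~x4).
Count = 3.

3


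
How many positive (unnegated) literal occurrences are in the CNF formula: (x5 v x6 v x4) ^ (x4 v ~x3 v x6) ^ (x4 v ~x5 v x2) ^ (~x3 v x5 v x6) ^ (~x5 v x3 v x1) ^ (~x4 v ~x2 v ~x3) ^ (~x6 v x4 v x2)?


Scan each clause for unnegated literals.
Clause 1: 3 positive; Clause 2: 2 positive; Clause 3: 2 positive; Clause 4: 2 positive; Clause 5: 2 positive; Clause 6: 0 positive; Clause 7: 2 positive.
Total positive literal occurrences = 13.

13


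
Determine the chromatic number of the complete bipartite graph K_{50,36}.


K_{50,36} is bipartite by definition: the two parts are independent sets, with every edge crossing between them.
Color all vertices in one part with color 1 and all vertices in the other part with color 2.
Since the graph has at least one edge, one color does not suffice.
Chromatic number = 2.

2


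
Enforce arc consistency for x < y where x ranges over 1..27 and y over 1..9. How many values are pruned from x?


For the constraint x < y, x needs a supporting value in y's domain.
x can be at most 8 (one less than y's maximum).
Valid x values from domain: 8 out of 27.
Pruned = 27 - 8 = 19.

19


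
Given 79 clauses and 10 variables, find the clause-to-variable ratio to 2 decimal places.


Clause-to-variable ratio = clauses / variables.
79 / 10 = 7.9.

7.9


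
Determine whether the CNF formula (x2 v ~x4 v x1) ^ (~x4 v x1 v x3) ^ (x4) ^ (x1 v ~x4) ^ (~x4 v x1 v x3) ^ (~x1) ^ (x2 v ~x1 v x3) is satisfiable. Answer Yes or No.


Check all 16 possible truth assignments.
Number of satisfying assignments found: 0.
The formula is unsatisfiable.

No


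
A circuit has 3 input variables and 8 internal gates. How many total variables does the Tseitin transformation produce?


The Tseitin transformation introduces one auxiliary variable per gate.
Total variables = inputs + gates = 3 + 8 = 11.

11


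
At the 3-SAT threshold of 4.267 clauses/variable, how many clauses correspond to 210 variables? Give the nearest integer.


The 3-SAT phase transition occurs at approximately 4.267 clauses per variable.
m = 4.267 * 210 = 896.07.
Rounded to nearest integer: 896.

896


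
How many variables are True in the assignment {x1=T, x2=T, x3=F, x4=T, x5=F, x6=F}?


The weight is the number of variables assigned True.
True variables: x1, x2, x4.
Weight = 3.

3


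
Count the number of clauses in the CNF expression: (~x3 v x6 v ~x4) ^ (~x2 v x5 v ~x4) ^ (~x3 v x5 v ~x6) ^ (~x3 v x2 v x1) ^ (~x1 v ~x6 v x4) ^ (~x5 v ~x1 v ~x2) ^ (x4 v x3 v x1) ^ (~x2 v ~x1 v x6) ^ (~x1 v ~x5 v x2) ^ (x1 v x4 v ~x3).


Each group enclosed in parentheses joined by ^ is one clause.
Counting the conjuncts: 10 clauses.

10


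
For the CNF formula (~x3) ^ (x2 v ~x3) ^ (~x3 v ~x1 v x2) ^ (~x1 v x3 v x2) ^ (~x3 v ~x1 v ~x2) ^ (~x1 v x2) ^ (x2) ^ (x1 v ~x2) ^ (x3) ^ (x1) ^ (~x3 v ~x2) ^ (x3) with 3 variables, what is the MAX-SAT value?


Enumerate all 8 truth assignments.
For each, count how many of the 12 clauses are satisfied.
The formula is not fully satisfiable, so the maximum is below 12.
Maximum simultaneously satisfiable clauses = 10.

10


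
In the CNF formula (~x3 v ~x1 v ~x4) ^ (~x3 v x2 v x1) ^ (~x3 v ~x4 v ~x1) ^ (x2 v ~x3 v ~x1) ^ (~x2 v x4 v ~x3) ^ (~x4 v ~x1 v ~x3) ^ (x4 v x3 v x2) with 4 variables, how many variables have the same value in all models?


Find all satisfying assignments: 7 model(s).
Check which variables have the same value in every model.
No variable is fixed across all models.
Backbone size = 0.

0


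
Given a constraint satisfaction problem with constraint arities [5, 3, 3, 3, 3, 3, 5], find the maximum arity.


The arities are: 5, 3, 3, 3, 3, 3, 5.
Scan for the maximum value.
Maximum arity = 5.

5


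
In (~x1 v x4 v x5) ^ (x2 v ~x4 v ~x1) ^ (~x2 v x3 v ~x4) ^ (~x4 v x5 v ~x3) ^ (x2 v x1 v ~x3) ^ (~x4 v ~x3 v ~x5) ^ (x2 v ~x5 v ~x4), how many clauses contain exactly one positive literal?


A definite clause has exactly one positive literal.
Clause 1: 2 positive -> not definite
Clause 2: 1 positive -> definite
Clause 3: 1 positive -> definite
Clause 4: 1 positive -> definite
Clause 5: 2 positive -> not definite
Clause 6: 0 positive -> not definite
Clause 7: 1 positive -> definite
Definite clause count = 4.

4


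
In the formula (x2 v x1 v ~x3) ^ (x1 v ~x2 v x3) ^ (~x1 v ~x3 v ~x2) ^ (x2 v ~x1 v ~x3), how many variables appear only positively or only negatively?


A pure literal appears in only one polarity across all clauses.
No pure literals found.
Count = 0.

0


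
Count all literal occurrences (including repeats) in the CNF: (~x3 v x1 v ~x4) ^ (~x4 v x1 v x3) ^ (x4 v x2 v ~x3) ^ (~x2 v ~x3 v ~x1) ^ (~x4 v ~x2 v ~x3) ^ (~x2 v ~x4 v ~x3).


Clause lengths: 3, 3, 3, 3, 3, 3.
Sum = 3 + 3 + 3 + 3 + 3 + 3 = 18.

18


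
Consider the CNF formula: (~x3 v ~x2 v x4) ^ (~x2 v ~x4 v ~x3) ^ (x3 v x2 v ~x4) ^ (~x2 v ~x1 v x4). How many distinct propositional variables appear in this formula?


Identify each distinct variable in the formula.
Variables found: x1, x2, x3, x4.
Total distinct variables = 4.

4


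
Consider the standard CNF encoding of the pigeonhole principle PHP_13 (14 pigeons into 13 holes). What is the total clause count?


The PHP encoding has two parts:
1) At-least-one-hole clauses: 14 (one per pigeon, each with 13 literals).
2) At-most-one-pigeon-per-hole clauses: 13 holes * C(14,2) = 13 * 91 = 1183.
Total clauses = 14 + 1183 = 1197.

1197


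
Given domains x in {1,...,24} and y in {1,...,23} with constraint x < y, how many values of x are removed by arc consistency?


For the constraint x < y, x needs a supporting value in y's domain.
x can be at most 22 (one less than y's maximum).
Valid x values from domain: 22 out of 24.
Pruned = 24 - 22 = 2.

2


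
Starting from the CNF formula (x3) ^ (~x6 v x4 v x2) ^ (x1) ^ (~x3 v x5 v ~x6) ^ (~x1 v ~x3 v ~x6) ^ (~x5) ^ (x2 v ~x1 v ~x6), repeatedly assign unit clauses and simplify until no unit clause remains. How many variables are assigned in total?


Unit propagation repeatedly assigns the literal in any unit clause, then simplifies.
Assignments in order: x3 = T, x1 = T, x6 = F, x5 = F.
No further unit clauses remain.
Total variables assigned = 4.

4


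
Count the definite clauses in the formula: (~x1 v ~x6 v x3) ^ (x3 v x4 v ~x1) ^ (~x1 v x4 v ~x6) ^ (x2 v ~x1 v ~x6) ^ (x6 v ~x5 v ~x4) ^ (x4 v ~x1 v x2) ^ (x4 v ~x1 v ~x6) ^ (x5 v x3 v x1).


A definite clause has exactly one positive literal.
Clause 1: 1 positive -> definite
Clause 2: 2 positive -> not definite
Clause 3: 1 positive -> definite
Clause 4: 1 positive -> definite
Clause 5: 1 positive -> definite
Clause 6: 2 positive -> not definite
Clause 7: 1 positive -> definite
Clause 8: 3 positive -> not definite
Definite clause count = 5.

5


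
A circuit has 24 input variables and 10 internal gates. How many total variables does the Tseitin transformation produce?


The Tseitin transformation introduces one auxiliary variable per gate.
Total variables = inputs + gates = 24 + 10 = 34.

34


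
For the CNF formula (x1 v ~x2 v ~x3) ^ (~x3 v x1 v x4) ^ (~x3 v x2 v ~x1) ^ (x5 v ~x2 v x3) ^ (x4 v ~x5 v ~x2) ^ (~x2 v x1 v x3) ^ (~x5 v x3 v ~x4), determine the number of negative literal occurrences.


Scan each clause for negated literals.
Clause 1: 2 negative; Clause 2: 1 negative; Clause 3: 2 negative; Clause 4: 1 negative; Clause 5: 2 negative; Clause 6: 1 negative; Clause 7: 2 negative.
Total negative literal occurrences = 11.

11


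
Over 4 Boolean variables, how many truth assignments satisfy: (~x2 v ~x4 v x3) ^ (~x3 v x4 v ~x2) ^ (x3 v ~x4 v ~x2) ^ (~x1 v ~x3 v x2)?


Enumerate all 16 truth assignments over 4 variables.
Test each against every clause.
Satisfying assignments found: 10.

10


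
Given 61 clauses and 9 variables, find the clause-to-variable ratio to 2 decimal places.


Clause-to-variable ratio = clauses / variables.
61 / 9 = 6.78.

6.78


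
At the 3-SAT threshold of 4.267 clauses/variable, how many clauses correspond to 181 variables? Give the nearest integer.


The 3-SAT phase transition occurs at approximately 4.267 clauses per variable.
m = 4.267 * 181 = 772.327.
Rounded to nearest integer: 772.

772


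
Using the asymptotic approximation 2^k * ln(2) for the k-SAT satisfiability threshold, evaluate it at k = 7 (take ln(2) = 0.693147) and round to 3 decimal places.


Using the asymptotic formula: threshold ~ 2^k * ln(2).
2^7 = 128.
128 * 0.693147 = 88.723.

88.723


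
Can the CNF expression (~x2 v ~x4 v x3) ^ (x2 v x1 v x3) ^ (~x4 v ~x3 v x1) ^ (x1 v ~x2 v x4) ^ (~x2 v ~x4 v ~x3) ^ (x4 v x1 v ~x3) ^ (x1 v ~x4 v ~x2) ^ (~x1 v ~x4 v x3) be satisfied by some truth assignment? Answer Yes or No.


Check all 16 possible truth assignments.
Number of satisfying assignments found: 5.
The formula is satisfiable.

Yes


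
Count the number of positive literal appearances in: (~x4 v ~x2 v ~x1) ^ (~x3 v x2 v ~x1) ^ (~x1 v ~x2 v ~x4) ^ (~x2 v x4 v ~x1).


Scan each clause for unnegated literals.
Clause 1: 0 positive; Clause 2: 1 positive; Clause 3: 0 positive; Clause 4: 1 positive.
Total positive literal occurrences = 2.

2


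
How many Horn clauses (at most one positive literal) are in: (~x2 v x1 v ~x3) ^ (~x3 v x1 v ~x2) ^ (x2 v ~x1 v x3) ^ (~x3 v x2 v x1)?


A Horn clause has at most one positive literal.
Clause 1: 1 positive lit(s) -> Horn
Clause 2: 1 positive lit(s) -> Horn
Clause 3: 2 positive lit(s) -> not Horn
Clause 4: 2 positive lit(s) -> not Horn
Total Horn clauses = 2.

2


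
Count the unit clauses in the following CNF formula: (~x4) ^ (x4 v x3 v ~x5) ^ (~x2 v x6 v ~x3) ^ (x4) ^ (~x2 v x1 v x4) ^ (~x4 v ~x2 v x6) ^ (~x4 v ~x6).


A unit clause contains exactly one literal.
Unit clauses found: (~x4), (x4).
Count = 2.

2


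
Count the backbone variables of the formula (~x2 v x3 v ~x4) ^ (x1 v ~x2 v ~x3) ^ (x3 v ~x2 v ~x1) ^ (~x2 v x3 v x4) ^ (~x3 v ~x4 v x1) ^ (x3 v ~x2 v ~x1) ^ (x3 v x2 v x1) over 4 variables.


Find all satisfying assignments: 7 model(s).
Check which variables have the same value in every model.
No variable is fixed across all models.
Backbone size = 0.

0


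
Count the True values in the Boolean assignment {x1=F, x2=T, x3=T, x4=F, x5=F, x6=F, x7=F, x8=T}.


The weight is the number of variables assigned True.
True variables: x2, x3, x8.
Weight = 3.

3


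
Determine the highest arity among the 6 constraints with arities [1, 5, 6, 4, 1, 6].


The arities are: 1, 5, 6, 4, 1, 6.
Scan for the maximum value.
Maximum arity = 6.

6


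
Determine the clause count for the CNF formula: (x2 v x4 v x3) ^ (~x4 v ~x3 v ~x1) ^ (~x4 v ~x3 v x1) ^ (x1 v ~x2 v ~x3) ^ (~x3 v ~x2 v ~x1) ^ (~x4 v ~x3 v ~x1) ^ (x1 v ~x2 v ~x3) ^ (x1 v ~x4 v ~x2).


Each group enclosed in parentheses joined by ^ is one clause.
Counting the conjuncts: 8 clauses.

8


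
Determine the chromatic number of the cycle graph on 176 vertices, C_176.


A cycle on an even number of vertices is bipartite: alternate two colors around the cycle.
Since 176 is even, two colors suffice, and at least two are needed because the graph has edges.
Chromatic number = 2.

2


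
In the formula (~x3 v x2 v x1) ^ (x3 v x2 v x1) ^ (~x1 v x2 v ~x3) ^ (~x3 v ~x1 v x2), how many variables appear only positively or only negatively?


A pure literal appears in only one polarity across all clauses.
Pure literals: x2 (positive only).
Count = 1.

1


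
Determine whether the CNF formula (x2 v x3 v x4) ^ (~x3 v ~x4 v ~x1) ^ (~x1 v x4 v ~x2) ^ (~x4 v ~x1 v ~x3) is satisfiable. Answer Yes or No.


Check all 16 possible truth assignments.
Number of satisfying assignments found: 10.
The formula is satisfiable.

Yes


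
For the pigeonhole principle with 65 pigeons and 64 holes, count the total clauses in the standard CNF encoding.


The PHP encoding has two parts:
1) At-least-one-hole clauses: 65 (one per pigeon, each with 64 literals).
2) At-most-one-pigeon-per-hole clauses: 64 holes * C(65,2) = 64 * 2080 = 133120.
Total clauses = 65 + 133120 = 133185.

133185


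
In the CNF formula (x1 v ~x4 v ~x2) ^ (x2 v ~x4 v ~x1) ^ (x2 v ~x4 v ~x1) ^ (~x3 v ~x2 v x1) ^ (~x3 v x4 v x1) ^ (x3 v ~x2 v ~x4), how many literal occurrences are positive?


Scan each clause for unnegated literals.
Clause 1: 1 positive; Clause 2: 1 positive; Clause 3: 1 positive; Clause 4: 1 positive; Clause 5: 2 positive; Clause 6: 1 positive.
Total positive literal occurrences = 7.

7


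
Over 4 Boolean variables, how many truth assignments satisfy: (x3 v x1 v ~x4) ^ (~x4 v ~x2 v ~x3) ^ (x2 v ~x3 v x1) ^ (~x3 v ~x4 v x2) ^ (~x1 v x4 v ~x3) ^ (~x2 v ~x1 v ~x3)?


Enumerate all 16 truth assignments over 4 variables.
Test each against every clause.
Satisfying assignments found: 7.

7


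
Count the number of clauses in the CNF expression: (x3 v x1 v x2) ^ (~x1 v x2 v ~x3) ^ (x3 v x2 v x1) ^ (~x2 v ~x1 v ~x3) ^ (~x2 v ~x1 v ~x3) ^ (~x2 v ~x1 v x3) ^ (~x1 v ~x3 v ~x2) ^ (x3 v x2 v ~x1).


Each group enclosed in parentheses joined by ^ is one clause.
Counting the conjuncts: 8 clauses.

8


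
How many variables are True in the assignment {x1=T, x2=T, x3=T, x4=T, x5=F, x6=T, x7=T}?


The weight is the number of variables assigned True.
True variables: x1, x2, x3, x4, x6, x7.
Weight = 6.

6


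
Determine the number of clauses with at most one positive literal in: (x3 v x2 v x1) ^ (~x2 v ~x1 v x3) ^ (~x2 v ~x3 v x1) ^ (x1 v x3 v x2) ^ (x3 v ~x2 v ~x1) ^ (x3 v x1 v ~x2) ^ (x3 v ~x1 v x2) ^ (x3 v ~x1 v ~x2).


A Horn clause has at most one positive literal.
Clause 1: 3 positive lit(s) -> not Horn
Clause 2: 1 positive lit(s) -> Horn
Clause 3: 1 positive lit(s) -> Horn
Clause 4: 3 positive lit(s) -> not Horn
Clause 5: 1 positive lit(s) -> Horn
Clause 6: 2 positive lit(s) -> not Horn
Clause 7: 2 positive lit(s) -> not Horn
Clause 8: 1 positive lit(s) -> Horn
Total Horn clauses = 4.

4


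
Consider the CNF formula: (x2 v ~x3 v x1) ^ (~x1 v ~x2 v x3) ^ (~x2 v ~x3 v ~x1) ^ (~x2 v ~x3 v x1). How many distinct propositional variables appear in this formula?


Identify each distinct variable in the formula.
Variables found: x1, x2, x3.
Total distinct variables = 3.

3


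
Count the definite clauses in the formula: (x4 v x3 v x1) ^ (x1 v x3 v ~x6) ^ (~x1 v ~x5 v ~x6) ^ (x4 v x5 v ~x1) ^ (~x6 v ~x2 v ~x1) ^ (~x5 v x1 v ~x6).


A definite clause has exactly one positive literal.
Clause 1: 3 positive -> not definite
Clause 2: 2 positive -> not definite
Clause 3: 0 positive -> not definite
Clause 4: 2 positive -> not definite
Clause 5: 0 positive -> not definite
Clause 6: 1 positive -> definite
Definite clause count = 1.

1


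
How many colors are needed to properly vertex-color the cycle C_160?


A cycle on an even number of vertices is bipartite: alternate two colors around the cycle.
Since 160 is even, two colors suffice, and at least two are needed because the graph has edges.
Chromatic number = 2.

2


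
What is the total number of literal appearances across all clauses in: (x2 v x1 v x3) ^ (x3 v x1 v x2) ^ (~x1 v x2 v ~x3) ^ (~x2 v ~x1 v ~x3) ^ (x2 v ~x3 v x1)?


Clause lengths: 3, 3, 3, 3, 3.
Sum = 3 + 3 + 3 + 3 + 3 = 15.

15


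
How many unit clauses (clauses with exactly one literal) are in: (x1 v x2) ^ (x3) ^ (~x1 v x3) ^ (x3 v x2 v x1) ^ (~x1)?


A unit clause contains exactly one literal.
Unit clauses found: (x3), (~x1).
Count = 2.

2


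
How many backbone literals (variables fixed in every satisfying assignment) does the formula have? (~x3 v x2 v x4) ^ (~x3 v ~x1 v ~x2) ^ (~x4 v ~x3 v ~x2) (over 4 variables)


Find all satisfying assignments: 11 model(s).
Check which variables have the same value in every model.
No variable is fixed across all models.
Backbone size = 0.

0


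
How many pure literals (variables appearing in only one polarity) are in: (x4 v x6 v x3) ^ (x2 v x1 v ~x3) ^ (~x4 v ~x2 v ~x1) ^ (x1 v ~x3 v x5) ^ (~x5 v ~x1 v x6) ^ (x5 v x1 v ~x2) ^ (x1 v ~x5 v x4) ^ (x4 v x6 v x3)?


A pure literal appears in only one polarity across all clauses.
Pure literals: x6 (positive only).
Count = 1.

1


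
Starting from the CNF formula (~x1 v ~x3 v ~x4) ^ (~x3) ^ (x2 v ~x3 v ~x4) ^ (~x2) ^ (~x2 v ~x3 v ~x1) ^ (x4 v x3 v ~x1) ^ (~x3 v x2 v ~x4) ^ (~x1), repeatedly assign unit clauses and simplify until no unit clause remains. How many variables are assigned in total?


Unit propagation repeatedly assigns the literal in any unit clause, then simplifies.
Assignments in order: x3 = F, x2 = F, x1 = F.
No further unit clauses remain.
Total variables assigned = 3.

3


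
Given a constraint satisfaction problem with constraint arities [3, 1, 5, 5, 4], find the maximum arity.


The arities are: 3, 1, 5, 5, 4.
Scan for the maximum value.
Maximum arity = 5.

5


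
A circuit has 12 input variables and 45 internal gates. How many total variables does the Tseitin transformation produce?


The Tseitin transformation introduces one auxiliary variable per gate.
Total variables = inputs + gates = 12 + 45 = 57.

57


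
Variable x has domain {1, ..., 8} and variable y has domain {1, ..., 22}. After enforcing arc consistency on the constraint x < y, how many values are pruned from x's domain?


For the constraint x < y, x needs a supporting value in y's domain.
x can be at most 21 (one less than y's maximum).
Valid x values from domain: 8 out of 8.
Pruned = 8 - 8 = 0.

0


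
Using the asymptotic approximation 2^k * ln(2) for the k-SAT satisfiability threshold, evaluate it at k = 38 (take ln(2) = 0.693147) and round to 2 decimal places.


Using the asymptotic formula: threshold ~ 2^k * ln(2).
2^38 = 274877906944.
274877906944 * 0.693147 = 190530796564.51.

190530796564.51


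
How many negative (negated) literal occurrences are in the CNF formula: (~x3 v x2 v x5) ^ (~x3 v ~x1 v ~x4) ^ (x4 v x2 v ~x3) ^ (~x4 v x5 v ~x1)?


Scan each clause for negated literals.
Clause 1: 1 negative; Clause 2: 3 negative; Clause 3: 1 negative; Clause 4: 2 negative.
Total negative literal occurrences = 7.

7
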